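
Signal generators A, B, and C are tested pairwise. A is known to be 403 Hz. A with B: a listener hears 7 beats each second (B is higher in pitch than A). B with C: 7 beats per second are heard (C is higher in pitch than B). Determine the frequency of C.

B is above A, so f_B = 403 + 7 = 410 Hz.
C is above B, so f_C = 410 + 7 = 417 Hz.

417 Hz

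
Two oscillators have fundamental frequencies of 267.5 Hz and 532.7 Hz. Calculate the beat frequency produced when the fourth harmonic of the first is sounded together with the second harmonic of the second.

Fourth harmonic of the first: 4·267.5 = 1070.0 Hz.
Second harmonic of the second: 2·532.7 = 1065.4 Hz.
f_beat = |1070.0 − 1065.4| = 4.6 Hz.

4.6 Hz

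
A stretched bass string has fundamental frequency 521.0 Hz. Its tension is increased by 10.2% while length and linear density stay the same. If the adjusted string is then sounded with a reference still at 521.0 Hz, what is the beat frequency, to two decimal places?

25.93 Hz

For a string, f ∝ √T, so the new frequency is 521.0·√1.102 = 546.9259 Hz.
f_beat = |546.9259 − 521.0| = 25.93 Hz.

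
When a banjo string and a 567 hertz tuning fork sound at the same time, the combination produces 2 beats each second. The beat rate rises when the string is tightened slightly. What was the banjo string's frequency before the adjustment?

|f − 567| = 2, so the banjo string was at either 565 Hz or 569 Hz.
Increasing tension raises a string's frequency; the adjustment raises the banjo string's frequency.
The beat rate rose, so the adjustment moved the banjo string further from 567 Hz — it was already above the reference.

569 Hz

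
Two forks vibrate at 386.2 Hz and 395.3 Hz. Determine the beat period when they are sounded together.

0.110 s

f_beat = |386.2 − 395.3| = 9.1 Hz.
Beat period T = 1 / f_beat = 1 / 9.1 s.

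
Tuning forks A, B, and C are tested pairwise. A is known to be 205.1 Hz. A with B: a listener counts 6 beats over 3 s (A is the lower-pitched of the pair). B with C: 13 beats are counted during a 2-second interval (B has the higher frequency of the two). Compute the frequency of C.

200.6 Hz

A–B: Beat frequency = 6/3 = 2 Hz.
B is above A, so f_B = 205.1 + 2 = 207.1 Hz.
B–C: Beat frequency = 13/2 = 6.5 Hz.
C is below B, so f_C = 207.1 − 6.5 = 200.6 Hz.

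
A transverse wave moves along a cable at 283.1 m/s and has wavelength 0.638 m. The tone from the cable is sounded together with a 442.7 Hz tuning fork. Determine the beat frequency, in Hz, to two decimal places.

1.03 Hz

Source frequency f = v/λ = 283.1/0.638 = 443.7304 Hz.
f_beat = |443.7304 − 442.7| = 1.03 Hz.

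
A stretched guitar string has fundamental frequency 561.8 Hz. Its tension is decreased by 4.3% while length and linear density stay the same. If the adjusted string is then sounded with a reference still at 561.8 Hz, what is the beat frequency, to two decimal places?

12.21 Hz

For a string, f ∝ √T, so the new frequency is 561.8·√0.957 = 549.5886 Hz.
f_beat = |549.5886 − 561.8| = 12.21 Hz.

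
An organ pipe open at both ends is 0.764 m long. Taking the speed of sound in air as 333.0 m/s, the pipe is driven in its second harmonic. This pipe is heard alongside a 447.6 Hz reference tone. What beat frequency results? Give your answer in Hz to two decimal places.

Open pipe: f_n = n·v/(2L) = 2·333.0/(2·0.764) = 435.8639 Hz.
f_beat = |435.8639 − 447.6| = 11.74 Hz.

11.74 Hz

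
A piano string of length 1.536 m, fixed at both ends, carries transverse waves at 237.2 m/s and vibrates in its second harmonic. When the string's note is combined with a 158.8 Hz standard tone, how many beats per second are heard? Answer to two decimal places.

For a string fixed at both ends, f_n = n·v/(2L) = 2·237.2/(2·1.536) = 154.4271 Hz.
f_beat = |154.4271 − 158.8| = 4.37 Hz.

4.37 Hz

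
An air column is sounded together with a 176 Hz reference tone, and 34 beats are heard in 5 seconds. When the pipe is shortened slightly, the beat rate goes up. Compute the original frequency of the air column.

Beat frequency = 34/5 = 6.8 Hz.
|f − 176| = 6.8, so the air column was at either 169.2 Hz or 182.8 Hz.
A shorter pipe has a higher fundamental; the adjustment raises the air column's frequency.
The beat rate rose, so the adjustment moved the air column further from 176 Hz — it was already above the reference.

182.8 Hz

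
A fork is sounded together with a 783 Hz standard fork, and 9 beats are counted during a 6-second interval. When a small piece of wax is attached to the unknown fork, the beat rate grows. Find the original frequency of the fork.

Beat frequency = 9/6 = 1.5 Hz.
|f − 783| = 1.5, so the fork was at either 781.5 Hz or 784.5 Hz.
Loading a fork with wax lowers its frequency; the adjustment lowers the fork's frequency.
The beat rate rose, so the adjustment moved the fork further from 783 Hz — it was already below the reference.

781.5 Hz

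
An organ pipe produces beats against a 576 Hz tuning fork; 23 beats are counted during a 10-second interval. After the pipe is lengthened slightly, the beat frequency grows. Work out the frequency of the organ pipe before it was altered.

Beat frequency = 23/10 = 2.3 Hz.
|f − 576| = 2.3, so the organ pipe was at either 573.7 Hz or 578.3 Hz.
A longer pipe has a lower fundamental; the adjustment lowers the organ pipe's frequency.
The beat rate rose, so the adjustment moved the organ pipe further from 576 Hz — it was already below the reference.

573.7 Hz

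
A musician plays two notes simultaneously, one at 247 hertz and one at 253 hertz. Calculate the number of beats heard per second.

6 Hz

The beat frequency equals the magnitude of the frequency difference.
|247 − 253| = 6 Hz.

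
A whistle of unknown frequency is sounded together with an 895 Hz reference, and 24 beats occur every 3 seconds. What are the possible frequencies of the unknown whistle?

887 Hz or 903 Hz

Beat frequency = 24/3 = 8 Hz.
|f − 895| = 8, so f = 895 ± 8.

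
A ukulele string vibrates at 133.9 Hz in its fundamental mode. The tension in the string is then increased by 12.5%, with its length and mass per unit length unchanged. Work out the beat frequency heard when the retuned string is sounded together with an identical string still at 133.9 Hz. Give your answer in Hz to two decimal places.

For a string, f ∝ √T, so the new frequency is 133.9·√1.125 = 142.0224 Hz.
f_beat = |142.0224 − 133.9| = 8.12 Hz.

8.12 Hz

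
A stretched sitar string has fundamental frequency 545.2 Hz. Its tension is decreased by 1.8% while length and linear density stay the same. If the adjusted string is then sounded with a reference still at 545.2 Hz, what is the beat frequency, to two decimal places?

4.93 Hz

For a string, f ∝ √T, so the new frequency is 545.2·√0.982 = 540.2709 Hz.
f_beat = |540.2709 − 545.2| = 4.93 Hz.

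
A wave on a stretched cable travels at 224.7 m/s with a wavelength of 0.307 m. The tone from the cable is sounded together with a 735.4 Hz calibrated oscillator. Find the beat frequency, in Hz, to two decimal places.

3.48 Hz

Source frequency f = v/λ = 224.7/0.307 = 731.9218 Hz.
f_beat = |731.9218 − 735.4| = 3.48 Hz.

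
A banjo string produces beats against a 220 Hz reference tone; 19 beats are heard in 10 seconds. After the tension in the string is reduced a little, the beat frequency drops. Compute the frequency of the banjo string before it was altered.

221.9 Hz

Beat frequency = 19/10 = 1.9 Hz.
|f − 220| = 1.9, so the banjo string was at either 218.1 Hz or 221.9 Hz.
Lower tension means lower frequency; the adjustment lowers the banjo string's frequency.
The beat rate fell, so the adjustment moved the banjo string toward 220 Hz — it must have started above the reference.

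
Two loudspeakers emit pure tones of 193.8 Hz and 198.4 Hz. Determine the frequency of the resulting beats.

The beat frequency equals the magnitude of the frequency difference.
|193.8 − 198.4| = 4.6 Hz.

4.6 Hz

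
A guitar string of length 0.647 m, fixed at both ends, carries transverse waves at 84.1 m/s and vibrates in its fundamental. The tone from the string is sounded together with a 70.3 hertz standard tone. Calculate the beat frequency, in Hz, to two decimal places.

For a string fixed at both ends, f_n = n·v/(2L) = 1·84.1/(2·0.647) = 64.9923 Hz.
f_beat = |64.9923 − 70.3| = 5.31 Hz.

5.31 Hz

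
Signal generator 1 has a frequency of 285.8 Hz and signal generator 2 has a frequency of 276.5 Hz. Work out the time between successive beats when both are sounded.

0.108 s

f_beat = |285.8 − 276.5| = 9.3 Hz.
Beat period T = 1 / f_beat = 1 / 9.3 s.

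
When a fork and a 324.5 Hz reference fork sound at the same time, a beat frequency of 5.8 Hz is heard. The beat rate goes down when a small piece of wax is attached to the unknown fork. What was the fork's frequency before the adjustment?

|f − 324.5| = 5.8, so the fork was at either 318.7 Hz or 330.3 Hz.
Loading a fork with wax lowers its frequency; the adjustment lowers the fork's frequency.
The beat rate fell, so the adjustment moved the fork toward 324.5 Hz — it must have started above the reference.

330.3 Hz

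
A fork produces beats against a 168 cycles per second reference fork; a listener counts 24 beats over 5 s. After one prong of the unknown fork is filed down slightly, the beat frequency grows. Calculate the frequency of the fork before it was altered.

172.8 Hz

Beat frequency = 24/5 = 4.8 Hz.
|f − 168| = 4.8, so the fork was at either 163.2 Hz or 172.8 Hz.
Filing a prong removes mass and raises the fork's frequency; the adjustment raises the fork's frequency.
The beat rate rose, so the adjustment moved the fork further from 168 Hz — it was already above the reference.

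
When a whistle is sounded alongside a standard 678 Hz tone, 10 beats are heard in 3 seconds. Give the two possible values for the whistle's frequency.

674.6667 Hz or 681.3333 Hz

Beat frequency = 10/3 = 3.3333 Hz.
|f − 678| = 3.3333, so f = 678 ± 3.3333.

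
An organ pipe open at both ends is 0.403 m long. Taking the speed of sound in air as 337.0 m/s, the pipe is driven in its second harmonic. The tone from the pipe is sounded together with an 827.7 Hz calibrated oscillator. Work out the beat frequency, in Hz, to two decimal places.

Open pipe: f_n = n·v/(2L) = 2·337.0/(2·0.403) = 836.2283 Hz.
f_beat = |836.2283 − 827.7| = 8.53 Hz.

8.53 Hz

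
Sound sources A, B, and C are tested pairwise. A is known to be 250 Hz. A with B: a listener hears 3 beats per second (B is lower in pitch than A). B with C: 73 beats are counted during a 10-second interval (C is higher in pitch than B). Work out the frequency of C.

254.3 Hz

B is below A, so f_B = 250 − 3 = 247 Hz.
B–C: Beat frequency = 73/10 = 7.3 Hz.
C is above B, so f_C = 247 + 7.3 = 254.3 Hz.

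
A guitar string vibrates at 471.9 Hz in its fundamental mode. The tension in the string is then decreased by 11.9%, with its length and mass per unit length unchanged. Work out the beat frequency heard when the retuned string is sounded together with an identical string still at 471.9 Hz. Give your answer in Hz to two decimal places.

For a string, f ∝ √T, so the new frequency is 471.9·√0.881 = 442.9329 Hz.
f_beat = |442.9329 − 471.9| = 28.97 Hz.

28.97 Hz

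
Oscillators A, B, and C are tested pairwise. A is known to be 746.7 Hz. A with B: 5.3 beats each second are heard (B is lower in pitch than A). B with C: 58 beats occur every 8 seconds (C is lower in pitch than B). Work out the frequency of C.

B is below A, so f_B = 746.7 − 5.3 = 741.4 Hz.
B–C: Beat frequency = 58/8 = 7.25 Hz.
C is below B, so f_C = 741.4 − 7.25 = 734.15 Hz.

734.15 Hz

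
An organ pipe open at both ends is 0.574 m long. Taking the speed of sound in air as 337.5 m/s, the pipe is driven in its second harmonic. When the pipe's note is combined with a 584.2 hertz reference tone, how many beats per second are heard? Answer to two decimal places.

3.78 Hz

Open pipe: f_n = n·v/(2L) = 2·337.5/(2·0.574) = 587.9791 Hz.
f_beat = |587.9791 − 584.2| = 3.78 Hz.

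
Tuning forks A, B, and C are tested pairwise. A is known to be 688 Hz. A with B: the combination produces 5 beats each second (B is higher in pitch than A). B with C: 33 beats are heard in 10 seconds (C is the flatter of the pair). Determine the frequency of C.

B is above A, so f_B = 688 + 5 = 693 Hz.
B–C: Beat frequency = 33/10 = 3.3 Hz.
C is below B, so f_C = 693 − 3.3 = 689.7 Hz.

689.7 Hz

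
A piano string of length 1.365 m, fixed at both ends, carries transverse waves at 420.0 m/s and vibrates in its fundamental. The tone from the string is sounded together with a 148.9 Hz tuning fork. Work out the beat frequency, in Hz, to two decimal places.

For a string fixed at both ends, f_n = n·v/(2L) = 1·420.0/(2·1.365) = 153.8462 Hz.
f_beat = |153.8462 − 148.9| = 4.95 Hz.

4.95 Hz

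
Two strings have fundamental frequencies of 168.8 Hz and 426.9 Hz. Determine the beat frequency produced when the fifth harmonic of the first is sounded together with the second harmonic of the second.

Fifth harmonic of the first: 5·168.8 = 844.0 Hz.
Second harmonic of the second: 2·426.9 = 853.8 Hz.
f_beat = |844.0 − 853.8| = 9.8 Hz.

9.8 Hz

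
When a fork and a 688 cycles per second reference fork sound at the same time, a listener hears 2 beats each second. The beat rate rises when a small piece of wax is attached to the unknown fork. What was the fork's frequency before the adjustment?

|f − 688| = 2, so the fork was at either 686 Hz or 690 Hz.
Loading a fork with wax lowers its frequency; the adjustment lowers the fork's frequency.
The beat rate rose, so the adjustment moved the fork further from 688 Hz — it was already below the reference.

686 Hz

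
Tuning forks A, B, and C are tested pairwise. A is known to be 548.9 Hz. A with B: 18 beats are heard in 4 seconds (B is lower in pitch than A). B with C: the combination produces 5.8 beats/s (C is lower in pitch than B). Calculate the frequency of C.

538.6 Hz

A–B: Beat frequency = 18/4 = 4.5 Hz.
B is below A, so f_B = 548.9 − 4.5 = 544.4 Hz.
C is below B, so f_C = 544.4 − 5.8 = 538.6 Hz.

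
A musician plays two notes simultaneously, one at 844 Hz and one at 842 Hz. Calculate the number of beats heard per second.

Beats arise from superposition of two nearby frequencies; the beat rate is |f₁ − f₂|.
|844 − 842| = 2 Hz.

2 Hz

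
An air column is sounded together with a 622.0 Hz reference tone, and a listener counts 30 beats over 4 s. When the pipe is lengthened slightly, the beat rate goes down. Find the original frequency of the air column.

Beat frequency = 30/4 = 7.5 Hz.
|f − 622.0| = 7.5, so the air column was at either 614.5 Hz or 629.5 Hz.
A longer pipe has a lower fundamental; the adjustment lowers the air column's frequency.
The beat rate fell, so the adjustment moved the air column toward 622.0 Hz — it must have started above the reference.

629.5 Hz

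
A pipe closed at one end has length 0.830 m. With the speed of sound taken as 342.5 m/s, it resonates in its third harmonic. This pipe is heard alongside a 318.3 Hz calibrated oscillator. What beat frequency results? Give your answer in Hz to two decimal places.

Closed pipe (odd harmonics): f_n = n·v/(4L) = 3·342.5/(4·0.830) = 309.4880 Hz.
f_beat = |309.4880 − 318.3| = 8.81 Hz.

8.81 Hz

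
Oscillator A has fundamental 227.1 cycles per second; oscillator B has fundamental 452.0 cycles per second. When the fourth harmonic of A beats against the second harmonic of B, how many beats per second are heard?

Fourth harmonic of the first: 4·227.1 = 908.4 Hz.
Second harmonic of the second: 2·452.0 = 904.0 Hz.
f_beat = |908.4 − 904.0| = 4.4 Hz.

4.4 Hz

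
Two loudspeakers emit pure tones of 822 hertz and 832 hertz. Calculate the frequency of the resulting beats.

10 Hz

f_beat = |f₁ − f₂|.
|822 − 832| = 10 Hz.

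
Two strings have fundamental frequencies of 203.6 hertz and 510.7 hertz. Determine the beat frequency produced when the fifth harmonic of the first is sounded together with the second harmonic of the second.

Fifth harmonic of the first: 5·203.6 = 1018.0 Hz.
Second harmonic of the second: 2·510.7 = 1021.4 Hz.
f_beat = |1018.0 − 1021.4| = 3.4 Hz.

3.4 Hz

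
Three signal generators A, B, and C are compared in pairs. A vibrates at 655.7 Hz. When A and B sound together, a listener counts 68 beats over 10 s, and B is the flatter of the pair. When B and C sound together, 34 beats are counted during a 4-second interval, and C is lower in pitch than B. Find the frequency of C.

A–B: Beat frequency = 68/10 = 6.8 Hz.
B is below A, so f_B = 655.7 − 6.8 = 648.9 Hz.
B–C: Beat frequency = 34/4 = 8.5 Hz.
C is below B, so f_C = 648.9 − 8.5 = 640.4 Hz.

640.4 Hz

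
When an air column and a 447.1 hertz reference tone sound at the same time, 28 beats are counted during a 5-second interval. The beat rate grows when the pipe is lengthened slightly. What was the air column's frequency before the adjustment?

441.5 Hz

Beat frequency = 28/5 = 5.6 Hz.
|f − 447.1| = 5.6, so the air column was at either 441.5 Hz or 452.7 Hz.
A longer pipe has a lower fundamental; the adjustment lowers the air column's frequency.
The beat rate rose, so the adjustment moved the air column further from 447.1 Hz — it was already below the reference.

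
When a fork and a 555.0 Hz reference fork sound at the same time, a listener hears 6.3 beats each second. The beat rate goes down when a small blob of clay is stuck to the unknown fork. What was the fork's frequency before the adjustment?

561.3 Hz

|f − 555.0| = 6.3, so the fork was at either 548.7 Hz or 561.3 Hz.
Adding mass to a fork lowers its frequency; the adjustment lowers the fork's frequency.
The beat rate fell, so the adjustment moved the fork toward 555.0 Hz — it must have started above the reference.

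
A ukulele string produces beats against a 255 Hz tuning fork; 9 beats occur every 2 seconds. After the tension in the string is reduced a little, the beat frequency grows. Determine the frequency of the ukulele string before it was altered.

250.5 Hz

Beat frequency = 9/2 = 4.5 Hz.
|f − 255| = 4.5, so the ukulele string was at either 250.5 Hz or 259.5 Hz.
Lower tension means lower frequency; the adjustment lowers the ukulele string's frequency.
The beat rate rose, so the adjustment moved the ukulele string further from 255 Hz — it was already below the reference.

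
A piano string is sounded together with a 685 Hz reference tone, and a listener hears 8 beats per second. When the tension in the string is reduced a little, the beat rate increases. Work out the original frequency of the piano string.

677 Hz

|f − 685| = 8, so the piano string was at either 677 Hz or 693 Hz.
Lower tension means lower frequency; the adjustment lowers the piano string's frequency.
The beat rate rose, so the adjustment moved the piano string further from 685 Hz — it was already below the reference.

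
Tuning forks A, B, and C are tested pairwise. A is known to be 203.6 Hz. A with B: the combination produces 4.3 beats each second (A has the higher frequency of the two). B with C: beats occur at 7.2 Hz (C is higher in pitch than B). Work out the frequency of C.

206.5 Hz

B is below A, so f_B = 203.6 − 4.3 = 199.3 Hz.
C is above B, so f_C = 199.3 + 7.2 = 206.5 Hz.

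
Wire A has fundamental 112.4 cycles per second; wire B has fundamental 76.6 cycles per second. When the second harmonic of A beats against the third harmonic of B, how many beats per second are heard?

Second harmonic of the first: 2·112.4 = 224.8 Hz.
Third harmonic of the second: 3·76.6 = 229.8 Hz.
f_beat = |224.8 − 229.8| = 5.0 Hz.

5.0 Hz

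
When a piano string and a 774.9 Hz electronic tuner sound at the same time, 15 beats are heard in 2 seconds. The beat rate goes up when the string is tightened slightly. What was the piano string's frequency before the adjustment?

Beat frequency = 15/2 = 7.5 Hz.
|f − 774.9| = 7.5, so the piano string was at either 767.4 Hz or 782.4 Hz.
Increasing tension raises a string's frequency; the adjustment raises the piano string's frequency.
The beat rate rose, so the adjustment moved the piano string further from 774.9 Hz — it was already above the reference.

782.4 Hz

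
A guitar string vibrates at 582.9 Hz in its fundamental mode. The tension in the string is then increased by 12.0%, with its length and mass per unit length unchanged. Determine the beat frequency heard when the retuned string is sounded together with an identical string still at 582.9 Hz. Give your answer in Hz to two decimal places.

33.98 Hz

For a string, f ∝ √T, so the new frequency is 582.9·√1.120 = 616.8834 Hz.
f_beat = |616.8834 − 582.9| = 33.98 Hz.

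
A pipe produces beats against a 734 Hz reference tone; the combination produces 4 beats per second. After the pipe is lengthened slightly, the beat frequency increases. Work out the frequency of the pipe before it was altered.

730 Hz

|f − 734| = 4, so the pipe was at either 730 Hz or 738 Hz.
A longer pipe has a lower fundamental; the adjustment lowers the pipe's frequency.
The beat rate rose, so the adjustment moved the pipe further from 734 Hz — it was already below the reference.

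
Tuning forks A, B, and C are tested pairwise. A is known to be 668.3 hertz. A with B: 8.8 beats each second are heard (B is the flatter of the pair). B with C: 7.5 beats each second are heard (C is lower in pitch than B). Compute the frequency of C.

B is below A, so f_B = 668.3 − 8.8 = 659.5 Hz.
C is below B, so f_C = 659.5 − 7.5 = 652 Hz.

652 Hz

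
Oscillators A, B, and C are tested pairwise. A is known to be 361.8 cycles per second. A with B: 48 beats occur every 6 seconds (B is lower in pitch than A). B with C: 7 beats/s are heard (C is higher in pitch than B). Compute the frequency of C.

360.8 Hz

A–B: Beat frequency = 48/6 = 8 Hz.
B is below A, so f_B = 361.8 − 8 = 353.8 Hz.
C is above B, so f_C = 353.8 + 7 = 360.8 Hz.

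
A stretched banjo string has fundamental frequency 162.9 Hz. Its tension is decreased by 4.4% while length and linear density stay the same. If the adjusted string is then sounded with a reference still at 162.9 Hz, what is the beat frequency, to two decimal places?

For a string, f ∝ √T, so the new frequency is 162.9·√0.956 = 159.2759 Hz.
f_beat = |159.2759 − 162.9| = 3.62 Hz.

3.62 Hz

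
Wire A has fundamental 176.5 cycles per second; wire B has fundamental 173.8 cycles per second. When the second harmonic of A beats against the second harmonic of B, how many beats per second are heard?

Second harmonic of the first: 2·176.5 = 353.0 Hz.
Second harmonic of the second: 2·173.8 = 347.6 Hz.
f_beat = |353.0 − 347.6| = 5.4 Hz.

5.4 Hz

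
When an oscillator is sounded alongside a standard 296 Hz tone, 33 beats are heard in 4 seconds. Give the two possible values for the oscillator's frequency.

287.75 Hz or 304.25 Hz

Beat frequency = 33/4 = 8.25 Hz.
|f − 296| = 8.25, so f = 296 ± 8.25.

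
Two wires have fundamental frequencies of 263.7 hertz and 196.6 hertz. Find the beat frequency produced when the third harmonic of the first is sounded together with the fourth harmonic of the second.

Third harmonic of the first: 3·263.7 = 791.1 Hz.
Fourth harmonic of the second: 4·196.6 = 786.4 Hz.
f_beat = |791.1 − 786.4| = 4.7 Hz.

4.7 Hz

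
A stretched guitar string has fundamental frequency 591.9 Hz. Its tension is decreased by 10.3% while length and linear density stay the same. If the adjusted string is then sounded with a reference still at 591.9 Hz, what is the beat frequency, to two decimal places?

For a string, f ∝ √T, so the new frequency is 591.9·√0.897 = 560.5890 Hz.
f_beat = |560.5890 − 591.9| = 31.31 Hz.

31.31 Hz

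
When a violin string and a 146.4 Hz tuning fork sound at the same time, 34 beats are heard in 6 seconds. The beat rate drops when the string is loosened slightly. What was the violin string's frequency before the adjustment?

152.0667 Hz

Beat frequency = 34/6 = 5.6667 Hz.
|f − 146.4| = 5.6667, so the violin string was at either 140.7333 Hz or 152.0667 Hz.
Reducing tension lowers a string's frequency; the adjustment lowers the violin string's frequency.
The beat rate fell, so the adjustment moved the violin string toward 146.4 Hz — it must have started above the reference.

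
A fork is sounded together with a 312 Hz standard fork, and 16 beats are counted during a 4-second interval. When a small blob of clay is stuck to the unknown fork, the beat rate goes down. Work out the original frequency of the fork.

Beat frequency = 16/4 = 4 Hz.
|f − 312| = 4, so the fork was at either 308 Hz or 316 Hz.
Adding mass to a fork lowers its frequency; the adjustment lowers the fork's frequency.
The beat rate fell, so the adjustment moved the fork toward 312 Hz — it must have started above the reference.

316 Hz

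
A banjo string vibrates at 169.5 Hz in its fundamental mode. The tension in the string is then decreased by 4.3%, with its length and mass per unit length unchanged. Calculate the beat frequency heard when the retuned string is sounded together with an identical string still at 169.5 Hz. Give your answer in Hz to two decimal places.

For a string, f ∝ √T, so the new frequency is 169.5·√0.957 = 165.8157 Hz.
f_beat = |165.8157 − 169.5| = 3.68 Hz.

3.68 Hz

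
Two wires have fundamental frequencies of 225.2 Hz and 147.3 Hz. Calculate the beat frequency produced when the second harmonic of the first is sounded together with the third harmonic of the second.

Second harmonic of the first: 2·225.2 = 450.4 Hz.
Third harmonic of the second: 3·147.3 = 441.9 Hz.
f_beat = |450.4 − 441.9| = 8.5 Hz.

8.5 Hz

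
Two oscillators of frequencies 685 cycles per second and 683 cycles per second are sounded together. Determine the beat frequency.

Beats arise from superposition of two nearby frequencies; the beat rate is |f₁ − f₂|.
|685 − 683| = 2 Hz.

2 Hz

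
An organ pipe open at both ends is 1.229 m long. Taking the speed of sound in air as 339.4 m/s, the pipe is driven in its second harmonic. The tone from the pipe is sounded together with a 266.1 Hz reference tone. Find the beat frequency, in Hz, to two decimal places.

10.06 Hz

Open pipe: f_n = n·v/(2L) = 2·339.4/(2·1.229) = 276.1595 Hz.
f_beat = |276.1595 − 266.1| = 10.06 Hz.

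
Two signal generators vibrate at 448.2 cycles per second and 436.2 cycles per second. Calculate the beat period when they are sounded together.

f_beat = |448.2 − 436.2| = 12 Hz.
Beat period T = 1 / f_beat = 1 / 12 s.

0.083 s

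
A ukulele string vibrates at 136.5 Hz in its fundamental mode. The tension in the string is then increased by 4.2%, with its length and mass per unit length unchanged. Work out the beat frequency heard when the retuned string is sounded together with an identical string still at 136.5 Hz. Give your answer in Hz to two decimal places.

For a string, f ∝ √T, so the new frequency is 136.5·√1.042 = 139.3370 Hz.
f_beat = |139.3370 − 136.5| = 2.84 Hz.

2.84 Hz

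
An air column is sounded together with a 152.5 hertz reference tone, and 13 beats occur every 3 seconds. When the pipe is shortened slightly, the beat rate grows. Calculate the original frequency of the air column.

Beat frequency = 13/3 = 4.3333 Hz.
|f − 152.5| = 4.3333, so the air column was at either 148.1667 Hz or 156.8333 Hz.
A shorter pipe has a higher fundamental; the adjustment raises the air column's frequency.
The beat rate rose, so the adjustment moved the air column further from 152.5 Hz — it was already above the reference.

156.8333 Hz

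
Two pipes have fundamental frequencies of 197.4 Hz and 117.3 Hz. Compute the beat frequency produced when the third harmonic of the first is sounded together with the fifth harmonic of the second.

5.7 Hz

Third harmonic of the first: 3·197.4 = 592.2 Hz.
Fifth harmonic of the second: 5·117.3 = 586.5 Hz.
f_beat = |592.2 − 586.5| = 5.7 Hz.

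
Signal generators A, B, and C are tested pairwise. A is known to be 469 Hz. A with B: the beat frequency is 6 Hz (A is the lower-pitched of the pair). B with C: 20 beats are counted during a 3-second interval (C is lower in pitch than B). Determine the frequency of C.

B is above A, so f_B = 469 + 6 = 475 Hz.
B–C: Beat frequency = 20/3 = 6.6667 Hz.
C is below B, so f_C = 475 − 6.6667 = 468.3333 Hz.

468.3333 Hz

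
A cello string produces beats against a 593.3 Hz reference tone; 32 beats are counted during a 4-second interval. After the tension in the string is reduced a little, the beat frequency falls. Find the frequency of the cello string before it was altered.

601.3 Hz

Beat frequency = 32/4 = 8 Hz.
|f − 593.3| = 8, so the cello string was at either 585.3 Hz or 601.3 Hz.
Lower tension means lower frequency; the adjustment lowers the cello string's frequency.
The beat rate fell, so the adjustment moved the cello string toward 593.3 Hz — it must have started above the reference.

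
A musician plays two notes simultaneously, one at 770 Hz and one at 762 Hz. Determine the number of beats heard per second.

8 Hz

The beat frequency equals the magnitude of the frequency difference.
|770 − 762| = 8 Hz.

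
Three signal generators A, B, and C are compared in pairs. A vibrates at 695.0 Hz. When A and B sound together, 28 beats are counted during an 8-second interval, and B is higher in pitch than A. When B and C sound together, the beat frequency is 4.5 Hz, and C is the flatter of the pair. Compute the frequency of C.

A–B: Beat frequency = 28/8 = 3.5 Hz.
B is above A, so f_B = 695.0 + 3.5 = 698.5 Hz.
C is below B, so f_C = 698.5 − 4.5 = 694 Hz.

694 Hz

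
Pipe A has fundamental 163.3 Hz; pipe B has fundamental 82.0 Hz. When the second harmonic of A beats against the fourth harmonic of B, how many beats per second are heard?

1.4 Hz

Second harmonic of the first: 2·163.3 = 326.6 Hz.
Fourth harmonic of the second: 4·82.0 = 328.0 Hz.
f_beat = |326.6 − 328.0| = 1.4 Hz.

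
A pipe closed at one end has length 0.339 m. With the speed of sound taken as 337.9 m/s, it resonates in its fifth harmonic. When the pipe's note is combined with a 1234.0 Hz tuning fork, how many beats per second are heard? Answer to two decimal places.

Closed pipe (odd harmonics): f_n = n·v/(4L) = 5·337.9/(4·0.339) = 1245.9440 Hz.
f_beat = |1245.9440 − 1234.0| = 11.94 Hz.

11.94 Hz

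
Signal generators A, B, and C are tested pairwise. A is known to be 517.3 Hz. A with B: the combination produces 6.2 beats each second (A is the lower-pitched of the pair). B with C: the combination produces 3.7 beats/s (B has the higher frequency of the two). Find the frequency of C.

519.8 Hz

B is above A, so f_B = 517.3 + 6.2 = 523.5 Hz.
C is below B, so f_C = 523.5 − 3.7 = 519.8 Hz.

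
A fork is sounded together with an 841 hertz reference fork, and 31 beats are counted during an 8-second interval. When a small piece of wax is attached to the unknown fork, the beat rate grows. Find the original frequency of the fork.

837.125 Hz

Beat frequency = 31/8 = 3.875 Hz.
|f − 841| = 3.875, so the fork was at either 837.125 Hz or 844.875 Hz.
Loading a fork with wax lowers its frequency; the adjustment lowers the fork's frequency.
The beat rate rose, so the adjustment moved the fork further from 841 Hz — it was already below the reference.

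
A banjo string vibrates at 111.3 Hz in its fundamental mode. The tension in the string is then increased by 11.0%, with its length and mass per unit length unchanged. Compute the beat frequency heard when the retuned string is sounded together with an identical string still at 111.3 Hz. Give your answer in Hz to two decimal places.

For a string, f ∝ √T, so the new frequency is 111.3·√1.110 = 117.2618 Hz.
f_beat = |117.2618 − 111.3| = 5.96 Hz.

5.96 Hz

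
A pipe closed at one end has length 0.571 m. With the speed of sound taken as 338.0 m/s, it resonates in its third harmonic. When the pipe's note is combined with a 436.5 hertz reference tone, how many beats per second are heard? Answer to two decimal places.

7.46 Hz

Closed pipe (odd harmonics): f_n = n·v/(4L) = 3·338.0/(4·0.571) = 443.9580 Hz.
f_beat = |443.9580 − 436.5| = 7.46 Hz.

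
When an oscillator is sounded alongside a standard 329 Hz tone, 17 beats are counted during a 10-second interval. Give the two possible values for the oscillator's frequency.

327.3 Hz or 330.7 Hz

Beat frequency = 17/10 = 1.7 Hz.
|f − 329| = 1.7, so f = 329 ± 1.7.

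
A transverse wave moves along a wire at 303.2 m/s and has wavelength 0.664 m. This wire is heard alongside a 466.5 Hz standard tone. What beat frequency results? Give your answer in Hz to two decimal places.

Source frequency f = v/λ = 303.2/0.664 = 456.6265 Hz.
f_beat = |456.6265 − 466.5| = 9.87 Hz.

9.87 Hz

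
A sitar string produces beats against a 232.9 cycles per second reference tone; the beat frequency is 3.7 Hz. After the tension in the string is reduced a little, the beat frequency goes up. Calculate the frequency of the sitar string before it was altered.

|f − 232.9| = 3.7, so the sitar string was at either 229.2 Hz or 236.6 Hz.
Lower tension means lower frequency; the adjustment lowers the sitar string's frequency.
The beat rate rose, so the adjustment moved the sitar string further from 232.9 Hz — it was already below the reference.

229.2 Hz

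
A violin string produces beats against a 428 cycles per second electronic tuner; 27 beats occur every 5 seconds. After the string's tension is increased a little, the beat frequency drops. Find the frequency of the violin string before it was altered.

422.6 Hz

Beat frequency = 27/5 = 5.4 Hz.
|f − 428| = 5.4, so the violin string was at either 422.6 Hz or 433.4 Hz.
Higher tension means higher frequency; the adjustment raises the violin string's frequency.
The beat rate fell, so the adjustment moved the violin string toward 428 Hz — it must have started below the reference.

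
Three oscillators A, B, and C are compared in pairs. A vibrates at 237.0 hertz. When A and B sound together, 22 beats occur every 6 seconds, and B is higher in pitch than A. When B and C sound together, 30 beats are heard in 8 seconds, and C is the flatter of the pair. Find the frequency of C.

236.9167 Hz

A–B: Beat frequency = 22/6 = 3.6667 Hz.
B is above A, so f_B = 237.0 + 3.6667 = 240.6667 Hz.
B–C: Beat frequency = 30/8 = 3.75 Hz.
C is below B, so f_C = 240.6667 − 3.75 = 236.9167 Hz.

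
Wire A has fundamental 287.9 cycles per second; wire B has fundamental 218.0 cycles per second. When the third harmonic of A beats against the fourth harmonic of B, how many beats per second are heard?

8.3 Hz

Third harmonic of the first: 3·287.9 = 863.7 Hz.
Fourth harmonic of the second: 4·218.0 = 872.0 Hz.
f_beat = |863.7 − 872.0| = 8.3 Hz.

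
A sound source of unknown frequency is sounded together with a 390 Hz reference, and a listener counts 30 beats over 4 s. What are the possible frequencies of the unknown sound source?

Beat frequency = 30/4 = 7.5 Hz.
|f − 390| = 7.5, so f = 390 ± 7.5.

382.5 Hz or 397.5 Hz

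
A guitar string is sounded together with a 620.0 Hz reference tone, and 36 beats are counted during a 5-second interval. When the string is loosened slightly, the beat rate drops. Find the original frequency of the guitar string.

Beat frequency = 36/5 = 7.2 Hz.
|f − 620.0| = 7.2, so the guitar string was at either 612.8 Hz or 627.2 Hz.
Reducing tension lowers a string's frequency; the adjustment lowers the guitar string's frequency.
The beat rate fell, so the adjustment moved the guitar string toward 620.0 Hz — it must have started above the reference.

627.2 Hz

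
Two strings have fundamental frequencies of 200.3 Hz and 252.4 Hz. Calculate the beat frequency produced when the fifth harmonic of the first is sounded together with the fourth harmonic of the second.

8.1 Hz

Fifth harmonic of the first: 5·200.3 = 1001.5 Hz.
Fourth harmonic of the second: 4·252.4 = 1009.6 Hz.
f_beat = |1001.5 − 1009.6| = 8.1 Hz.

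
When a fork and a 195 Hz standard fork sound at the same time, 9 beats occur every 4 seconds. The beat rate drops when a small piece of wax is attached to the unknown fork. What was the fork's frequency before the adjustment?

197.25 Hz

Beat frequency = 9/4 = 2.25 Hz.
|f − 195| = 2.25, so the fork was at either 192.75 Hz or 197.25 Hz.
Loading a fork with wax lowers its frequency; the adjustment lowers the fork's frequency.
The beat rate fell, so the adjustment moved the fork toward 195 Hz — it must have started above the reference.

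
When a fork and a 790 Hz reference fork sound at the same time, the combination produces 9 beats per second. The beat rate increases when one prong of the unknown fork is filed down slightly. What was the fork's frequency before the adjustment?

799 Hz

|f − 790| = 9, so the fork was at either 781 Hz or 799 Hz.
Filing a prong removes mass and raises the fork's frequency; the adjustment raises the fork's frequency.
The beat rate rose, so the adjustment moved the fork further from 790 Hz — it was already above the reference.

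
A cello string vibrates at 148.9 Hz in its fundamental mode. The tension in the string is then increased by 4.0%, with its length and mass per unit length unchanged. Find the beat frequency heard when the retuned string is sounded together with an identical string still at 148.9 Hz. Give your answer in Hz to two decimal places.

2.95 Hz

For a string, f ∝ √T, so the new frequency is 148.9·√1.040 = 151.8488 Hz.
f_beat = |151.8488 − 148.9| = 2.95 Hz.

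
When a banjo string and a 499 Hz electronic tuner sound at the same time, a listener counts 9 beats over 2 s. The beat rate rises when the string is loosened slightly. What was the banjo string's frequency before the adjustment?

494.5 Hz

Beat frequency = 9/2 = 4.5 Hz.
|f − 499| = 4.5, so the banjo string was at either 494.5 Hz or 503.5 Hz.
Reducing tension lowers a string's frequency; the adjustment lowers the banjo string's frequency.
The beat rate rose, so the adjustment moved the banjo string further from 499 Hz — it was already below the reference.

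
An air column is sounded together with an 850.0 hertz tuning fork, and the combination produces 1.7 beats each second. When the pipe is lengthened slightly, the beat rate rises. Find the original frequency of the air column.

|f − 850.0| = 1.7, so the air column was at either 848.3 Hz or 851.7 Hz.
A longer pipe has a lower fundamental; the adjustment lowers the air column's frequency.
The beat rate rose, so the adjustment moved the air column further from 850.0 Hz — it was already below the reference.

848.3 Hz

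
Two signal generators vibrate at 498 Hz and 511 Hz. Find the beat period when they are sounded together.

f_beat = |498 − 511| = 13 Hz.
Beat period T = 1 / f_beat = 1 / 13 s.

0.077 s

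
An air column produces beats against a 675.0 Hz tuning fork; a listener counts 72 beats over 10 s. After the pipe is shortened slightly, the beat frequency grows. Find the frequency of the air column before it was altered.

Beat frequency = 72/10 = 7.2 Hz.
|f − 675.0| = 7.2, so the air column was at either 667.8 Hz or 682.2 Hz.
A shorter pipe has a higher fundamental; the adjustment raises the air column's frequency.
The beat rate rose, so the adjustment moved the air column further from 675.0 Hz — it was already above the reference.

682.2 Hz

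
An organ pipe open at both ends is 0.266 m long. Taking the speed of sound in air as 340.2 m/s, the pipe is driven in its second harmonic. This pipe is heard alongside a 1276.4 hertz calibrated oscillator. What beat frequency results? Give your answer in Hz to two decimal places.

Open pipe: f_n = n·v/(2L) = 2·340.2/(2·0.266) = 1278.9474 Hz.
f_beat = |1278.9474 − 1276.4| = 2.55 Hz.

2.55 Hz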